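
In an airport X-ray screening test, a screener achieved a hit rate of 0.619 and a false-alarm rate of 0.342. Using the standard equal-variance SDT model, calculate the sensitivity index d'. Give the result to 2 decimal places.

d' = 0.71

Φ⁻¹(0.619) = 0.303, Φ⁻¹(0.342) = -0.407
d' = z(H) − z(FA) = 0.303 − (-0.407) = 0.710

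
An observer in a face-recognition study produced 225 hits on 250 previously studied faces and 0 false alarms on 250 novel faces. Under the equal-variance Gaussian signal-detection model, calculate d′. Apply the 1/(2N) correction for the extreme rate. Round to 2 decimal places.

The false-alarm rate is 0/250 = 0, so apply the 1/(2N) correction: FA → 1/(2·250) = 0.00200.
z(H) = z(0.90000) = 1.282
z(FA) = z(0.00200) = -2.878
d' = 1.282 − (-2.878) = 4.160

d′ = 4.16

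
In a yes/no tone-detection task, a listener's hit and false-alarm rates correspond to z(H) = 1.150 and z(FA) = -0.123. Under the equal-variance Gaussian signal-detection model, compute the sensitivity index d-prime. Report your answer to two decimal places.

d-prime = 1.27

d' = z(H) − z(FA) = 1.150 − (-0.123) = 1.273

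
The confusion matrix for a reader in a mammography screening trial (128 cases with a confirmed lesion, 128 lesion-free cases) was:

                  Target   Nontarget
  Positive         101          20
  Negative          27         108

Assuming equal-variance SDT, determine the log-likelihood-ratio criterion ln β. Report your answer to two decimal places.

H = 101/128 = 0.7891
FA = 20/128 = 0.1562
Φ⁻¹(0.7891) = 0.803, Φ⁻¹(0.1562) = -1.010
ln β = −½·[z(H)² − z(FA)²] = −0.5 × (0.645 − 1.020) = 0.1875

ln β = 0.19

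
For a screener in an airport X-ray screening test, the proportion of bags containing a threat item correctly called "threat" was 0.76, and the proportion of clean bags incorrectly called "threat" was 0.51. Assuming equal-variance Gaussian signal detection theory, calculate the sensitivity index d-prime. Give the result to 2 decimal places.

d-prime = 0.68

z(0.76) = 0.706, z(0.51) = 0.025
d' = z(H) − z(FA) = 0.706 − 0.025 = 0.681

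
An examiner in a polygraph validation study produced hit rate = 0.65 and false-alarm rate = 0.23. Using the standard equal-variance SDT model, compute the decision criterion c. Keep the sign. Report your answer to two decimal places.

c = 0.18

z(0.65) = 0.385, z(0.23) = -0.739
c = −½·[z(H) + z(FA)] = −0.5 × (0.385 + (-0.739)) = 0.177
c > 0: the examiner has a conservative response bias.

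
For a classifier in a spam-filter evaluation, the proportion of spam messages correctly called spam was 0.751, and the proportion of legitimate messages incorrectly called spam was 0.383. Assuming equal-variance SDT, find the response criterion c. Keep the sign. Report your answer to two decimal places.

z(H) = z(0.751) = 0.6776
z(FA) = z(0.383) = -0.2976
c = −½·[z(H) + z(FA)] = −0.5 × (0.6776 + (-0.2976)) = -0.1900

c = -0.19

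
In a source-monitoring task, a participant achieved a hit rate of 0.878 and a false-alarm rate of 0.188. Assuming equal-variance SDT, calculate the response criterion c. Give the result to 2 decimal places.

c = -0.14

Φ⁻¹(H) = Φ⁻¹(0.878) = 1.1650
Φ⁻¹(FA) = Φ⁻¹(0.188) = -0.8853
c = −½·[z(H) + z(FA)] = −0.5 × (1.1650 + (-0.8853)) = -0.13985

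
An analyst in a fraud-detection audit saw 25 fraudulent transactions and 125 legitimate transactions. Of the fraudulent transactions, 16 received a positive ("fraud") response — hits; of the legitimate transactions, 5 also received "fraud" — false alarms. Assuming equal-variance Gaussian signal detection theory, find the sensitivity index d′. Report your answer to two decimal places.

H = 16/25 = 0.6400
FA = 5/125 = 0.0400
z(0.6400) = 0.358, z(0.0400) = -1.751
d' = z(H) − z(FA) = 0.358 − (-1.751) = 2.109

d′ = 2.11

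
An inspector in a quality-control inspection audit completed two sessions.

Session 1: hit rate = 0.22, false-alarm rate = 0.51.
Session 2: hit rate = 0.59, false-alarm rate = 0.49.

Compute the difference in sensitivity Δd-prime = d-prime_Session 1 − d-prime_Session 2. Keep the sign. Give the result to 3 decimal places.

Δd-prime = -1.050

Session 1: z(0.22) = -0.7722, z(0.51) = 0.0251, d' = -0.7973
Session 2: z(0.59) = 0.2275, z(0.49) = -0.0251, d' = 0.2526
Δd' = d'_Session 1 − d'_Session 2 = -0.7973 − 0.2526 = -1.0499
Session 2 has the higher sensitivity.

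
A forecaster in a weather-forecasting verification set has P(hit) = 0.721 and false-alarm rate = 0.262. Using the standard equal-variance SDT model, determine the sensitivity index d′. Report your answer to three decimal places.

d′ = 1.223

Φ⁻¹(H) = 0.5858
Φ⁻¹(FA) = -0.6372
d' = z(H) − z(FA) = 0.5858 − (-0.6372) = 1.2230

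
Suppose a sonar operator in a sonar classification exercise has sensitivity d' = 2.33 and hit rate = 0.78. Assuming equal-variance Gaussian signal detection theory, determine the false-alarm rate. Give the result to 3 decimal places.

false-alarm rate = 0.060

z(hit rate) = z(0.78) = 0.7722
z(FA) = z(H) − d' = 0.7722 − 2.33 = -1.5578
false-alarm rate = Φ(-1.5578) = 0.0596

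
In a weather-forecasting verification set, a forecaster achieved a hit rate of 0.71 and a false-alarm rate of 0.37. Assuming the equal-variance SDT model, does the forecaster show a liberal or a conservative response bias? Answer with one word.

liberal

z(H) = 0.553, z(FA) = -0.332
c = −½·(z(H) + z(FA)) = -0.1105
c < 0 → liberal criterion (biased toward responding “yes”).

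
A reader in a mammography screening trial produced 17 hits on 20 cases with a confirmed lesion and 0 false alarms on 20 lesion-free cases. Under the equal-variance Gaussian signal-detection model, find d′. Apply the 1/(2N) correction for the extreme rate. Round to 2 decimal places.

The false-alarm rate is 0/20 = 0, so apply the 1/(2N) correction: FA → 1/(2·20) = 0.02500.
z(H) = z(0.85000) = 1.036
z(FA) = z(0.02500) = -1.960
d' = 1.036 − (-1.960) = 2.996

d′ = 3.00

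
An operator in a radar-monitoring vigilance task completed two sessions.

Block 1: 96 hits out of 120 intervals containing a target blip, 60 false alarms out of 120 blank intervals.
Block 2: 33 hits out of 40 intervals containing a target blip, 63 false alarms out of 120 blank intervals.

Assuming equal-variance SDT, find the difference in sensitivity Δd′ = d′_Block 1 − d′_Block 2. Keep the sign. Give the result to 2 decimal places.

Δd′ = -0.03

Block 1: z(0.8000) = 0.842, z(0.5000) = 0.000, d' = 0.842
Block 2: z(0.8250) = 0.935, z(0.5250) = 0.063, d' = 0.872
Δd' = d'_Block 1 − d'_Block 2 = 0.842 − 0.872 = -0.030
Block 2 has the higher sensitivity.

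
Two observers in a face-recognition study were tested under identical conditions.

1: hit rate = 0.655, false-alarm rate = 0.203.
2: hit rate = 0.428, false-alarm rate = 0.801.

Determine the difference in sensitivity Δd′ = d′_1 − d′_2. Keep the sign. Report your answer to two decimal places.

1: z(0.655) = 0.399, z(0.203) = -0.831, d' = 1.230
2: z(0.428) = -0.181, z(0.801) = 0.845, d' = -1.026
Δd' = d'_1 − d'_2 = 1.230 − (-1.026) = 2.256
1 has the higher sensitivity.

Δd′ = 2.26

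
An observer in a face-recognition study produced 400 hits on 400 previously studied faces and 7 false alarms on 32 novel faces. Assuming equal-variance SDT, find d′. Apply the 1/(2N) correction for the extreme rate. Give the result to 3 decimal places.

The hit rate is 400/400 = 1, so apply the 1/(2N) correction: H → 1 − 1/(2·400) = 0.99875.
z(H) = z(0.99875) = 3.0233
z(FA) = z(0.21875) = -0.7764
d' = 3.0233 − (-0.7764) = 3.7997

d′ = 3.800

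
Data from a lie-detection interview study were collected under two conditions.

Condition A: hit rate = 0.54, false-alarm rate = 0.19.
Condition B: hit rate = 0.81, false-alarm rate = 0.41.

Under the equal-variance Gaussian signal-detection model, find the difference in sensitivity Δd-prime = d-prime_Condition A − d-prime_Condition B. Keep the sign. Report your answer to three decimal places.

Condition A: z(0.54) = 0.1004, z(0.19) = -0.8779, d' = 0.9783
Condition B: z(0.81) = 0.8779, z(0.41) = -0.2275, d' = 1.1054
Δd' = d'_Condition A − d'_Condition B = 0.9783 − 1.1054 = -0.1271
Condition B has the higher sensitivity.

Δd-prime = -0.127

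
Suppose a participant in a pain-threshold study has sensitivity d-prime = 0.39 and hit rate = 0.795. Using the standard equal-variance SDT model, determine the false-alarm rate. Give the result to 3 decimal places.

z(hit rate) = z(0.795) = 0.8239
z(FA) = z(H) − d' = 0.8239 − 0.39 = 0.4339
false-alarm rate = Φ(0.4339) = 0.6678

false-alarm rate = 0.668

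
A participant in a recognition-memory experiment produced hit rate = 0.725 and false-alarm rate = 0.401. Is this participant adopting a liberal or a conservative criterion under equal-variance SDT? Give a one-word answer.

z(H) = 0.598, z(FA) = -0.251
c = −½·(z(H) + z(FA)) = -0.1735
c < 0 → liberal criterion (biased toward responding “yes”).

liberal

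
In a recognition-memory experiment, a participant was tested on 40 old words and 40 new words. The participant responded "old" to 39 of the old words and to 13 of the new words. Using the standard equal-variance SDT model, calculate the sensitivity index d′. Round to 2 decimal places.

d′ = 2.41

H = 39/40 = 0.9750
FA = 13/40 = 0.3250
z(0.9750) = 1.9600, z(0.3250) = -0.4538
d' = z(H) − z(FA) = 1.9600 − (-0.4538) = 2.4138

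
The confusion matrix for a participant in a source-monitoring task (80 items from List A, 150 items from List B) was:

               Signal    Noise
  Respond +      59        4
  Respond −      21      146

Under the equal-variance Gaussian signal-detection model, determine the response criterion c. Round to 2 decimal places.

H = 59/80 = 0.7375
FA = 4/150 = 0.0267
Φ⁻¹(H) = 0.636
Φ⁻¹(FA) = -1.932
c = −½·[z(H) + z(FA)] = −0.5 × (0.636 + (-1.932)) = 0.648

c = 0.65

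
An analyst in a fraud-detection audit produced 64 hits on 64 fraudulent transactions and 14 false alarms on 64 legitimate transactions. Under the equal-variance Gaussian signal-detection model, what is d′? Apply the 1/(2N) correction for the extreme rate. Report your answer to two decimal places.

d′ = 3.19

The hit rate is 64/64 = 1, so apply the 1/(2N) correction: H → 1 − 1/(2·64) = 0.99219.
z(H) = z(0.99219) = 2.418
z(FA) = z(0.21875) = -0.776
d' = 2.418 − (-0.776) = 3.194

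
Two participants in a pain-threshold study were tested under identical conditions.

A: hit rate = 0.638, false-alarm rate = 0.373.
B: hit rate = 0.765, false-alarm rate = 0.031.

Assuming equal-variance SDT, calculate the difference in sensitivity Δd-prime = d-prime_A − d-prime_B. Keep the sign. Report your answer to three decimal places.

Δd-prime = -1.912

A: z(0.638) = 0.3531, z(0.373) = -0.3239, d' = 0.6770
B: z(0.765) = 0.7225, z(0.031) = -1.8663, d' = 2.5888
Δd' = d'_A − d'_B = 0.6770 − 2.5888 = -1.9118
B has the higher sensitivity.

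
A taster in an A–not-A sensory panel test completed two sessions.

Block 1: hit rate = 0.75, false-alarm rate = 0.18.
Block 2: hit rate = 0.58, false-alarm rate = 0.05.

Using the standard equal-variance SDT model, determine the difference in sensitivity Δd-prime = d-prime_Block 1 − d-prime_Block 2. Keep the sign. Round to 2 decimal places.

Δd-prime = -0.26

Block 1: z(0.75) = 0.674, z(0.18) = -0.915, d' = 1.589
Block 2: z(0.58) = 0.202, z(0.05) = -1.645, d' = 1.847
Δd' = d'_Block 1 − d'_Block 2 = 1.589 − 1.847 = -0.258
Block 2 has the higher sensitivity.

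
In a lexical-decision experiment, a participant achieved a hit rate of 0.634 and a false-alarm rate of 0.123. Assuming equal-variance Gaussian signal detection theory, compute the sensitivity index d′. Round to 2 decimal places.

d′ = 1.50

z(H) = z(0.634) = 0.3425
z(FA) = z(0.123) = -1.1601
d' = z(H) − z(FA) = 0.3425 − (-1.1601) = 1.5026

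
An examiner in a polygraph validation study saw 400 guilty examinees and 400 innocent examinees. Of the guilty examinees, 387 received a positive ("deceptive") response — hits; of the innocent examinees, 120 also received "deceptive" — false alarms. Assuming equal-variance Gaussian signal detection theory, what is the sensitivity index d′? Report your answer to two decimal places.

H = 387/400 = 0.9675
FA = 120/400 = 0.3000
z(H) = z(0.9675) = 1.8453
z(FA) = z(0.3000) = -0.5244
d' = z(H) − z(FA) = 1.8453 − (-0.5244) = 2.3697

d′ = 2.37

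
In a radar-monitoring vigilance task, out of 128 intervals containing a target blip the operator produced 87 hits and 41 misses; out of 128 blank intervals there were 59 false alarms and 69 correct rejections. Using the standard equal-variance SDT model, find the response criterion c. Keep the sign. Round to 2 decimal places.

H = 87/128 = 0.6797
FA = 59/128 = 0.4609
z(H) = 0.4669
z(FA) = -0.0982
c = −½·[z(H) + z(FA)] = −0.5 × (0.4669 + (-0.0982)) = -0.18435

c = -0.18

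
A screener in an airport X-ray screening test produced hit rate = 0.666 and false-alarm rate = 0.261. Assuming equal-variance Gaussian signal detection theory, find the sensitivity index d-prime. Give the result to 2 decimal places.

Φ⁻¹(H) = 0.429
Φ⁻¹(FA) = -0.640
d' = z(H) − z(FA) = 0.429 − (-0.640) = 1.069

d-prime = 1.07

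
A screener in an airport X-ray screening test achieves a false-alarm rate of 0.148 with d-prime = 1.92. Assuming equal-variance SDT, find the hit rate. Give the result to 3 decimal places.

z(false-alarm rate) = z(0.148) = -1.0450
z(H) = z(FA) + d' = -1.0450 + 1.92 = 0.8750
hit rate = Φ(0.8750) = 0.8092

hit rate = 0.809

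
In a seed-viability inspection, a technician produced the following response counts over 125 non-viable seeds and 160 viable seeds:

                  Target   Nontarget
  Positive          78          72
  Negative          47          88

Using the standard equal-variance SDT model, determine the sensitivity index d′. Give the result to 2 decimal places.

H = 78/125 = 0.6240
FA = 72/160 = 0.4500
z(H) = z(0.6240) = 0.316
z(FA) = z(0.4500) = -0.126
d' = z(H) − z(FA) = 0.316 − (-0.126) = 0.442

d′ = 0.44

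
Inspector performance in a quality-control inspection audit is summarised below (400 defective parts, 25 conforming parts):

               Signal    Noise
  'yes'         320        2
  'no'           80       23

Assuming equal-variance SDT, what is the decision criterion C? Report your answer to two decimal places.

H = 320/400 = 0.8000
FA = 2/25 = 0.0800
z(H) = z(0.8000) = 0.842
z(FA) = z(0.0800) = -1.405
c = −½·[z(H) + z(FA)] = −0.5 × (0.842 + (-1.405)) = 0.2815
c > 0: the inspector has a conservative response bias.

C = 0.28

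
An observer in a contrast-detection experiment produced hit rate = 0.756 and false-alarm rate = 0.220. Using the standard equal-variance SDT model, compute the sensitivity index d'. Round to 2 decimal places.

z(0.756) = 0.693, z(0.220) = -0.772
d' = z(H) − z(FA) = 0.693 − (-0.772) = 1.465

d' = 1.47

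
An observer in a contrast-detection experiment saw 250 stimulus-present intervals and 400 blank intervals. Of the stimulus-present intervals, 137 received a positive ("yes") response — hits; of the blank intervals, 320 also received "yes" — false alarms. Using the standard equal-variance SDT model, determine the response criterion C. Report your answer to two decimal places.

H = 137/250 = 0.5480
FA = 320/400 = 0.8000
Φ⁻¹(H) = Φ⁻¹(0.5480) = 0.121
Φ⁻¹(FA) = Φ⁻¹(0.8000) = 0.842
c = −½·[z(H) + z(FA)] = −0.5 × (0.121 + 0.842) = -0.4815

C = -0.48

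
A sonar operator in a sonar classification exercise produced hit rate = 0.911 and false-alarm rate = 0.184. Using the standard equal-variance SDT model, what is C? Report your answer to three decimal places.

Φ⁻¹(0.911) = 1.3469, Φ⁻¹(0.184) = -0.9002
c = −½·[z(H) + z(FA)] = −0.5 × (1.3469 + (-0.9002)) = -0.22335
c < 0: the sonar operator has a liberal response bias.

C = -0.223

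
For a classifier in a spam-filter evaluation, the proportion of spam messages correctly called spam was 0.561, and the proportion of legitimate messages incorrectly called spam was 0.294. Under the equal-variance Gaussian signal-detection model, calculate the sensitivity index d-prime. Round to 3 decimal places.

d-prime = 0.695

Φ⁻¹(H) = 0.1535
Φ⁻¹(FA) = -0.5417
d' = z(H) − z(FA) = 0.1535 − (-0.5417) = 0.6952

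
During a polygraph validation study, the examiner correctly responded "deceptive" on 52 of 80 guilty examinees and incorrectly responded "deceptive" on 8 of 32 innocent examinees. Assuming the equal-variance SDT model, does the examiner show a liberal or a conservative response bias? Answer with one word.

conservative

z(H) = 0.385, z(FA) = -0.674
c = −½·(z(H) + z(FA)) = 0.1445
c > 0 → conservative criterion (biased toward responding “no”).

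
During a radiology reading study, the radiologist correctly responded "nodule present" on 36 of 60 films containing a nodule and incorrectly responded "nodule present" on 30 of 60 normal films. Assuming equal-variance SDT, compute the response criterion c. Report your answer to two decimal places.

c = -0.13

H = 36/60 = 0.6000
FA = 30/60 = 0.5000
z(H) = z(0.6000) = 0.2533
z(FA) = z(0.5000) = 0.0000
c = −½·[z(H) + z(FA)] = −0.5 × (0.2533 + 0.0000) = -0.12665
c < 0: the radiologist has a liberal response bias.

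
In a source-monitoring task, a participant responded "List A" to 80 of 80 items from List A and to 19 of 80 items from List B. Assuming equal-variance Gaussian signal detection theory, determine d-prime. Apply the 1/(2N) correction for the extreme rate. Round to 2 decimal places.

d-prime = 3.21

The hit rate is 80/80 = 1, so apply the 1/(2N) correction: H → 1 − 1/(2·80) = 0.99375.
z(H) = z(0.99375) = 2.498
z(FA) = z(0.23750) = -0.714
d' = 2.498 − (-0.714) = 3.212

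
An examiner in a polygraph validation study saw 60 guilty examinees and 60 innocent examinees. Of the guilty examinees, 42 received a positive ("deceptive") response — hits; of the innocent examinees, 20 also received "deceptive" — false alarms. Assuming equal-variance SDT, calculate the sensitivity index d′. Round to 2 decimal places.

d′ = 0.96

H = 42/60 = 0.7000
FA = 20/60 = 0.3333
Φ⁻¹(H) = 0.5244
Φ⁻¹(FA) = -0.4308
d' = z(H) − z(FA) = 0.5244 − (-0.4308) = 0.9552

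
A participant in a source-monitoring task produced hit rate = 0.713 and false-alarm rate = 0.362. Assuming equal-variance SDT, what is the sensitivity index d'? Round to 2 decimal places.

Φ⁻¹(H) = 0.5622
Φ⁻¹(FA) = -0.3531
d' = z(H) − z(FA) = 0.5622 − (-0.3531) = 0.9153

d' = 0.92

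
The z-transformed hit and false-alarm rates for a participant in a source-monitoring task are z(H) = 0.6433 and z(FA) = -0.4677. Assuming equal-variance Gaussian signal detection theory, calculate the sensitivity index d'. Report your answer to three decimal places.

d' = 1.111

d' = z(H) − z(FA) = 0.6433 − (-0.4677) = 1.1110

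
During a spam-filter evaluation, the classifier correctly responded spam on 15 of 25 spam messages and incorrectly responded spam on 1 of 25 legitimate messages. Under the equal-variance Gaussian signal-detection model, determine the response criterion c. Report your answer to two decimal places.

c = 0.75

H = 15/25 = 0.6000
FA = 1/25 = 0.0400
z(H) = 0.2533
z(FA) = -1.7507
c = −½·[z(H) + z(FA)] = −0.5 × (0.2533 + (-1.7507)) = 0.7487
c > 0: the classifier has a conservative response bias.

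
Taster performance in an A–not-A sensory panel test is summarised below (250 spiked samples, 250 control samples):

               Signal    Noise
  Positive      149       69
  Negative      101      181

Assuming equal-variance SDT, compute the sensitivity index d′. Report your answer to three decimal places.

d′ = 0.838

H = 149/250 = 0.5960
FA = 69/250 = 0.2760
z(H) = z(0.5960) = 0.2430
z(FA) = z(0.2760) = -0.5948
d' = z(H) − z(FA) = 0.2430 − (-0.5948) = 0.8378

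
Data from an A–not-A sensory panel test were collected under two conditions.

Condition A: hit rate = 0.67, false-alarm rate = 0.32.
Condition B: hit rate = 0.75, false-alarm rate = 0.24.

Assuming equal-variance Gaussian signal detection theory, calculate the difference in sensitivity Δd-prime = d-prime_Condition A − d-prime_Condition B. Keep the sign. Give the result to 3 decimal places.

Condition A: z(0.67) = 0.4399, z(0.32) = -0.4677, d' = 0.9076
Condition B: z(0.75) = 0.6745, z(0.24) = -0.7063, d' = 1.3808
Δd' = d'_Condition A − d'_Condition B = 0.9076 − 1.3808 = -0.4732
Condition B has the higher sensitivity.

Δd-prime = -0.473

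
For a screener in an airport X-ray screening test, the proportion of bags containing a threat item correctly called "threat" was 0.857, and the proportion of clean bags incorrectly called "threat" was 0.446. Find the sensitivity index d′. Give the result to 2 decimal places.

z(0.857) = 1.0669, z(0.446) = -0.1358
d' = z(H) − z(FA) = 1.0669 − (-0.1358) = 1.2027

d′ = 1.20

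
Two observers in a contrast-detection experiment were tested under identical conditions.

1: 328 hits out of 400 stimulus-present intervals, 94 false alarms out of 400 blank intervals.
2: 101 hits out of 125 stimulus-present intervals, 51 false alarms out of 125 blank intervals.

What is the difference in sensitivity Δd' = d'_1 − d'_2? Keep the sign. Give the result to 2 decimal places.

1: z(0.8200) = 0.915, z(0.2350) = -0.722, d' = 1.637
2: z(0.8080) = 0.871, z(0.4080) = -0.233, d' = 1.104
Δd' = d'_1 − d'_2 = 1.637 − 1.104 = 0.533
1 has the higher sensitivity.

Δd' = 0.53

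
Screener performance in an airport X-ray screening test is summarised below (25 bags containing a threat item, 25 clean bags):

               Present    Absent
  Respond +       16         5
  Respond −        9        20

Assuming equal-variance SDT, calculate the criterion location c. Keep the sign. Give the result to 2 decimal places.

c = 0.24

H = 16/25 = 0.6400
FA = 5/25 = 0.2000
z(0.6400) = 0.3585, z(0.2000) = -0.8416
c = −½·[z(H) + z(FA)] = −0.5 × (0.3585 + (-0.8416)) = 0.24155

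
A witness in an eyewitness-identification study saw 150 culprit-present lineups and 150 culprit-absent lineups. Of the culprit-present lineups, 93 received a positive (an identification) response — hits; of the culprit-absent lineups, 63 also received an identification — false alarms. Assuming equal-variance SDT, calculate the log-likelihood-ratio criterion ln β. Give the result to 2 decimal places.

ln β = -0.03

H = 93/150 = 0.6200
FA = 63/150 = 0.4200
z(H) = 0.305
z(FA) = -0.202
ln β = −½·[z(H)² − z(FA)²] = −0.5 × (0.093 − 0.041) = -0.026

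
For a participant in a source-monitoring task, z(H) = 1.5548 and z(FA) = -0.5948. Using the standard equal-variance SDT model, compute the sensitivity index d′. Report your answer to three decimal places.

d′ = 2.150

d' = z(H) − z(FA) = 1.5548 − (-0.5948) = 2.1496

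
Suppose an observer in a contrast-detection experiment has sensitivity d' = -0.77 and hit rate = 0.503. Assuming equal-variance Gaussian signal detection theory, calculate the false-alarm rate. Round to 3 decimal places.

false-alarm rate = 0.782

z(hit rate) = z(0.503) = 0.0075
z(FA) = z(H) − d' = 0.0075 − (-0.77) = 0.7775
false-alarm rate = Φ(0.7775) = 0.7816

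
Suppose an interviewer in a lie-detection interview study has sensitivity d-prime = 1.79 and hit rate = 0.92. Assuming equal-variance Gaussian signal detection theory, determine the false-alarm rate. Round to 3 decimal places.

z(hit rate) = z(0.92) = 1.4051
z(FA) = z(H) − d' = 1.4051 − 1.79 = -0.3849
false-alarm rate = Φ(-0.3849) = 0.3502

false-alarm rate = 0.350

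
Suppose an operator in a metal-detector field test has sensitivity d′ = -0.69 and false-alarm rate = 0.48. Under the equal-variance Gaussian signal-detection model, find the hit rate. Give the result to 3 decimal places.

z(false-alarm rate) = z(0.48) = -0.0502
z(H) = z(FA) + d' = -0.0502 + (-0.69) = -0.7402
hit rate = Φ(-0.7402) = 0.2296

hit rate = 0.230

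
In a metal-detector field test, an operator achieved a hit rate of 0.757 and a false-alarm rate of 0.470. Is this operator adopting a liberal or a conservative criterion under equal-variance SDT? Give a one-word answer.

z(H) = 0.697, z(FA) = -0.075
c = −½·(z(H) + z(FA)) = -0.311
c < 0 → liberal criterion (biased toward responding “yes”).

liberal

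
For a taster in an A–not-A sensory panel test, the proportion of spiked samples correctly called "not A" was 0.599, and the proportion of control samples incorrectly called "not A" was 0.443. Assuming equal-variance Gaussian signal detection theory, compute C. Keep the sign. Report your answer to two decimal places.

z(H) = z(0.599) = 0.251
z(FA) = z(0.443) = -0.143
c = −½·[z(H) + z(FA)] = −0.5 × (0.251 + (-0.143)) = -0.054

C = -0.05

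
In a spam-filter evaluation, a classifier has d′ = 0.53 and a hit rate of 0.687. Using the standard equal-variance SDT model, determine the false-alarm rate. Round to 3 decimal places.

z(hit rate) = z(0.687) = 0.4874
z(FA) = z(H) − d' = 0.4874 − 0.53 = -0.0426
false-alarm rate = Φ(-0.0426) = 0.4830

false-alarm rate = 0.483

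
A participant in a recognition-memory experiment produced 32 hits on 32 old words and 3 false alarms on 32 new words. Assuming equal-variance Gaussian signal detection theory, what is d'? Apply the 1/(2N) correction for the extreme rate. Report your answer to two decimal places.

The hit rate is 32/32 = 1, so apply the 1/(2N) correction: H → 1 − 1/(2·32) = 0.98438.
z(H) = z(0.98438) = 2.154
z(FA) = z(0.09375) = -1.318
d' = 2.154 − (-1.318) = 3.472

d' = 3.47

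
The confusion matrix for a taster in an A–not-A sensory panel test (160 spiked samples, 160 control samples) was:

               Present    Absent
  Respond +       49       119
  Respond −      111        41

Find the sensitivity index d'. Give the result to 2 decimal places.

d' = -1.16

H = 49/160 = 0.3063
FA = 119/160 = 0.7438
z(H) = -0.5064
z(FA) = 0.6551
d' = z(H) − z(FA) = -0.5064 − 0.6551 = -1.1615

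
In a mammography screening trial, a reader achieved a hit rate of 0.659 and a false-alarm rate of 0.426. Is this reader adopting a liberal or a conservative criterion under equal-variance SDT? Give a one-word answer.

liberal

z(H) = 0.410, z(FA) = -0.187
c = −½·(z(H) + z(FA)) = -0.1115
c < 0 → liberal criterion (biased toward responding “yes”).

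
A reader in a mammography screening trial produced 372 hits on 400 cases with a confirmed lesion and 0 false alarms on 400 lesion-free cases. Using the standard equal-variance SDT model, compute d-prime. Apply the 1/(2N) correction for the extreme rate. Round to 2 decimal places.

d-prime = 4.50

The false-alarm rate is 0/400 = 0, so apply the 1/(2N) correction: FA → 1/(2·400) = 0.00125.
z(H) = z(0.93000) = 1.476
z(FA) = z(0.00125) = -3.023
d' = 1.476 − (-3.023) = 4.499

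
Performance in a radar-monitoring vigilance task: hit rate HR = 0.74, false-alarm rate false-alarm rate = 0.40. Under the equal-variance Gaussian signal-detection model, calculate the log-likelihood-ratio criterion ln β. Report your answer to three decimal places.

ln β = -0.175

Φ⁻¹(H) = Φ⁻¹(0.74) = 0.6433
Φ⁻¹(FA) = Φ⁻¹(0.40) = -0.2533
ln β = −½·[z(H)² − z(FA)²] = −0.5 × (0.4138 − 0.0642) = -0.1748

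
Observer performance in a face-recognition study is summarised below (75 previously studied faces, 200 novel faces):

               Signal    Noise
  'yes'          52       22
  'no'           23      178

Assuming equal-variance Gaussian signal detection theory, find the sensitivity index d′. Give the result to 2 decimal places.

H = 52/75 = 0.6933
FA = 22/200 = 0.1100
z(0.6933) = 0.505, z(0.1100) = -1.227
d' = z(H) − z(FA) = 0.505 − (-1.227) = 1.732

d′ = 1.73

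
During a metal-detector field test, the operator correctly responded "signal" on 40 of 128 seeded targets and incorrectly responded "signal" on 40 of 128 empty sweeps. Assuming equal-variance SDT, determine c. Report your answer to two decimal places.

c = 0.49

H = 40/128 = 0.3125
FA = 40/128 = 0.3125
z(H) = -0.489
z(FA) = -0.489
c = −½·[z(H) + z(FA)] = −0.5 × (-0.489 + (-0.489)) = 0.489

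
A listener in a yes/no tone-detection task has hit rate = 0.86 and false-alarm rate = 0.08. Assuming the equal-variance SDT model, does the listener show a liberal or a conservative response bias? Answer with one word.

conservative

z(H) = 1.080, z(FA) = -1.405
c = −½·(z(H) + z(FA)) = 0.1625
c > 0 → conservative criterion (biased toward responding “no”).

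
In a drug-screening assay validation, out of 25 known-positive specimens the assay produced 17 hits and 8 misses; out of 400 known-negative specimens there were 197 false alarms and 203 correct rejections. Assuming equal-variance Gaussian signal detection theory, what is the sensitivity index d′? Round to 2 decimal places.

d′ = 0.49

H = 17/25 = 0.6800
FA = 197/400 = 0.4925
z(H) = 0.4677
z(FA) = -0.0188
d' = z(H) − z(FA) = 0.4677 − (-0.0188) = 0.4865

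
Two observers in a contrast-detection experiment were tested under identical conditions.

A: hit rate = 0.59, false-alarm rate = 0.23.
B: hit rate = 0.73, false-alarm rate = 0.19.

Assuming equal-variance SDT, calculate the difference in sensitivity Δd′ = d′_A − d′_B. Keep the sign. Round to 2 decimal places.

A: z(0.59) = 0.228, z(0.23) = -0.739, d' = 0.967
B: z(0.73) = 0.613, z(0.19) = -0.878, d' = 1.491
Δd' = d'_A − d'_B = 0.967 − 1.491 = -0.524
B has the higher sensitivity.

Δd′ = -0.52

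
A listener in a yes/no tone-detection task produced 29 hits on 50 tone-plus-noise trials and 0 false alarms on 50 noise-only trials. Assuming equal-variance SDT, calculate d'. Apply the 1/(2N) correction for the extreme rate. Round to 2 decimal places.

The false-alarm rate is 0/50 = 0, so apply the 1/(2N) correction: FA → 1/(2·50) = 0.01000.
z(H) = z(0.58000) = 0.202
z(FA) = z(0.01000) = -2.326
d' = 0.202 − (-2.326) = 2.528

d' = 2.53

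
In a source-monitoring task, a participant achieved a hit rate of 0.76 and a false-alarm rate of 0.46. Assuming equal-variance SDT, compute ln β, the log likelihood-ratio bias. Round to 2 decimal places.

ln β = -0.24

Φ⁻¹(0.76) = 0.706, Φ⁻¹(0.46) = -0.100
ln β = −½·[z(H)² − z(FA)²] = −0.5 × (0.498 − 0.010) = -0.244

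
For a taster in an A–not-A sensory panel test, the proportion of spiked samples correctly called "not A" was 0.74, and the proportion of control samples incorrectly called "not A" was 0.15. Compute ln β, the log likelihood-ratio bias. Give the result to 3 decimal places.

ln β = 0.330

Φ⁻¹(0.74) = 0.6433, Φ⁻¹(0.15) = -1.0364
ln β = −½·[z(H)² − z(FA)²] = −0.5 × (0.4138 − 1.0741) = 0.33015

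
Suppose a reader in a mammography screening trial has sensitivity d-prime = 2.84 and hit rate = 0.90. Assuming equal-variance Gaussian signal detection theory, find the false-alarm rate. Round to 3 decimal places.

false-alarm rate = 0.060

z(hit rate) = z(0.90) = 1.2816
z(FA) = z(H) − d' = 1.2816 − 2.84 = -1.5584
false-alarm rate = Φ(-1.5584) = 0.0596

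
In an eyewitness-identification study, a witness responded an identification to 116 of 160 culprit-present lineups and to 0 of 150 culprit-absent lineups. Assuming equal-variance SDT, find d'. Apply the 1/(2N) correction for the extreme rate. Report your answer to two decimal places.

d' = 3.31

The false-alarm rate is 0/150 = 0, so apply the 1/(2N) correction: FA → 1/(2·150) = 0.00333.
z(H) = z(0.72500) = 0.598
z(FA) = z(0.00333) = -2.713
d' = 0.598 − (-2.713) = 3.311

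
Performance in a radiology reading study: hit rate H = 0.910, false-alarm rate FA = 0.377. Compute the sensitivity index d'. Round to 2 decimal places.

z(H) = 1.341
z(FA) = -0.313
d' = z(H) − z(FA) = 1.341 − (-0.313) = 1.654

d' = 1.65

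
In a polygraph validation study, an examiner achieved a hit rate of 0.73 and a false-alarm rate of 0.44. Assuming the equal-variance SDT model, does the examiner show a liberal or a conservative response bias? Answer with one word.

z(H) = 0.613, z(FA) = -0.151
c = −½·(z(H) + z(FA)) = -0.231
c < 0 → liberal criterion (biased toward responding “yes”).

liberal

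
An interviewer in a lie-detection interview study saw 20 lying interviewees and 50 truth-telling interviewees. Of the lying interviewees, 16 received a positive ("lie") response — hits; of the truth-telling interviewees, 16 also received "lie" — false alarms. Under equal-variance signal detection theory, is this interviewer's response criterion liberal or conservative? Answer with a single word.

liberal

z(H) = 0.842, z(FA) = -0.468
c = −½·(z(H) + z(FA)) = -0.187
c < 0 → liberal criterion (biased toward responding “yes”).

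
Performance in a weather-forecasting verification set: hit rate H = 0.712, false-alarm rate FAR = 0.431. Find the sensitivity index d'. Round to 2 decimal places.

d' = 0.73

Φ⁻¹(H) = 0.5592
Φ⁻¹(FA) = -0.1738
d' = z(H) − z(FA) = 0.5592 − (-0.1738) = 0.7330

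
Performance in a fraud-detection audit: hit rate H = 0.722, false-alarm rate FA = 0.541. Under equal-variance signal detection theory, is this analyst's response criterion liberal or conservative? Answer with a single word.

liberal

z(H) = 0.589, z(FA) = 0.103
c = −½·(z(H) + z(FA)) = -0.346
c < 0 → liberal criterion (biased toward responding “yes”).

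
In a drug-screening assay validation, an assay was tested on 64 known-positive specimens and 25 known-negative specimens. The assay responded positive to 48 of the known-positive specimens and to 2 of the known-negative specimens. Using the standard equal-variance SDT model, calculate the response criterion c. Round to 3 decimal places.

H = 48/64 = 0.7500
FA = 2/25 = 0.0800
Φ⁻¹(H) = 0.6745
Φ⁻¹(FA) = -1.4051
c = −½·[z(H) + z(FA)] = −0.5 × (0.6745 + (-1.4051)) = 0.3653
c > 0: the assay has a conservative response bias.

c = 0.365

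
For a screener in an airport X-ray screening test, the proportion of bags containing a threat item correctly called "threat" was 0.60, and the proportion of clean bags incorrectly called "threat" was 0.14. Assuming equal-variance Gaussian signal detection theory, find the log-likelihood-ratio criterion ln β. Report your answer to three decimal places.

ln β = 0.551

z(H) = 0.2533
z(FA) = -1.0803
ln β = −½·[z(H)² − z(FA)²] = −0.5 × (0.0642 − 1.1670) = 0.5514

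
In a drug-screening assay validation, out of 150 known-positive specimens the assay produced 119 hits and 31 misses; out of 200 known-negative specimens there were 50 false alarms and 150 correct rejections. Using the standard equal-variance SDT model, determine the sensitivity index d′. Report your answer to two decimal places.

d′ = 1.49

H = 119/150 = 0.7933
FA = 50/200 = 0.2500
z(0.7933) = 0.818, z(0.2500) = -0.674
d' = z(H) − z(FA) = 0.818 − (-0.674) = 1.492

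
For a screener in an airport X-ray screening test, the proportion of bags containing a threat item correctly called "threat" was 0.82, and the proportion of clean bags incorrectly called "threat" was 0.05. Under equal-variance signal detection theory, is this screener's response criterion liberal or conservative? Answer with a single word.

z(H) = 0.915, z(FA) = -1.645
c = −½·(z(H) + z(FA)) = 0.365
c > 0 → conservative criterion (biased toward responding “no”).

conservative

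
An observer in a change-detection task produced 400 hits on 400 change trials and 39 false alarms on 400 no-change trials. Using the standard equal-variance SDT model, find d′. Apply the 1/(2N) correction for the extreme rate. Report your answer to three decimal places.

d′ = 4.319

The hit rate is 400/400 = 1, so apply the 1/(2N) correction: H → 1 − 1/(2·400) = 0.99875.
z(H) = z(0.99875) = 3.0233
z(FA) = z(0.09750) = -1.2959
d' = 3.0233 − (-1.2959) = 4.3192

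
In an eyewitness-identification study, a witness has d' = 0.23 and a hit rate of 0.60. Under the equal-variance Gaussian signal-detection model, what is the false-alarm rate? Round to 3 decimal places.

z(hit rate) = z(0.60) = 0.2533
z(FA) = z(H) − d' = 0.2533 − 0.23 = 0.0233
false-alarm rate = Φ(0.0233) = 0.5093

false-alarm rate = 0.509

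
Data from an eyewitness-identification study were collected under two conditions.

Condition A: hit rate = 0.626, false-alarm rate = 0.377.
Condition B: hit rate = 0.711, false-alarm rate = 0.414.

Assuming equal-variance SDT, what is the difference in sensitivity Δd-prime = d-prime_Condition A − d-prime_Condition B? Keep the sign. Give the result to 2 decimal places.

Δd-prime = -0.14

Condition A: z(0.626) = 0.321, z(0.377) = -0.313, d' = 0.634
Condition B: z(0.711) = 0.556, z(0.414) = -0.217, d' = 0.773
Δd' = d'_Condition A − d'_Condition B = 0.634 − 0.773 = -0.139
Condition B has the higher sensitivity.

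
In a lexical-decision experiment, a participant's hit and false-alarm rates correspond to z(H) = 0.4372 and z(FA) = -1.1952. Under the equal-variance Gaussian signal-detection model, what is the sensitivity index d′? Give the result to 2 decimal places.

d′ = 1.63

d' = z(H) − z(FA) = 0.4372 − (-1.1952) = 1.6324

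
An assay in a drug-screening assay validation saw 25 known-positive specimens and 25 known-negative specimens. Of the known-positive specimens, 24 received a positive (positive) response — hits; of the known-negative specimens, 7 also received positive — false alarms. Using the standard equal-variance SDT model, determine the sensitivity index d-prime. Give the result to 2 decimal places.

H = 24/25 = 0.9600
FA = 7/25 = 0.2800
Φ⁻¹(0.9600) = 1.7507, Φ⁻¹(0.2800) = -0.5828
d' = z(H) − z(FA) = 1.7507 − (-0.5828) = 2.3335

d-prime = 2.33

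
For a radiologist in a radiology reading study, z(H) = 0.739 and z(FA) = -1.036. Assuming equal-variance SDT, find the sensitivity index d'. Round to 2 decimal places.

d' = 1.78

d' = z(H) − z(FA) = 0.739 − (-1.036) = 1.775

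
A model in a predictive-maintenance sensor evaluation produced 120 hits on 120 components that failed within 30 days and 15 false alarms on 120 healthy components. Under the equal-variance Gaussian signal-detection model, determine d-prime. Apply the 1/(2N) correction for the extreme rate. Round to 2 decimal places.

The hit rate is 120/120 = 1, so apply the 1/(2N) correction: H → 1 − 1/(2·120) = 0.99583.
z(H) = z(0.99583) = 2.638
z(FA) = z(0.12500) = -1.150
d' = 2.638 − (-1.150) = 3.788

d-prime = 3.79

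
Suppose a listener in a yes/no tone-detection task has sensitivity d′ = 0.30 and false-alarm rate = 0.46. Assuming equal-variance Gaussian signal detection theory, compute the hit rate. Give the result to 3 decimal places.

hit rate = 0.579

z(false-alarm rate) = z(0.46) = -0.1004
z(H) = z(FA) + d' = -0.1004 + 0.30 = 0.1996
hit rate = Φ(0.1996) = 0.5791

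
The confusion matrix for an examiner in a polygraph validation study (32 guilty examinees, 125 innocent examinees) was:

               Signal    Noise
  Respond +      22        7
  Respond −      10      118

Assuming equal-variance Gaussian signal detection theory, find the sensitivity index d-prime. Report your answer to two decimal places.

d-prime = 2.08

H = 22/32 = 0.6875
FA = 7/125 = 0.0560
z(H) = 0.489
z(FA) = -1.589
d' = z(H) − z(FA) = 0.489 − (-1.589) = 2.078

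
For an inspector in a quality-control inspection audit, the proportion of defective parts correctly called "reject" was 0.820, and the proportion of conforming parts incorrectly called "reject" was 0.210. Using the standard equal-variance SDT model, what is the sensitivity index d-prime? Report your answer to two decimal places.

z(H) = 0.9154
z(FA) = -0.8064
d' = z(H) − z(FA) = 0.9154 − (-0.8064) = 1.7218

d-prime = 1.72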